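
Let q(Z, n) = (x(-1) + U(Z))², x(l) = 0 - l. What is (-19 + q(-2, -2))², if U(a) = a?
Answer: 324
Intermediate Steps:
x(l) = -l
q(Z, n) = (1 + Z)² (q(Z, n) = (-1*(-1) + Z)² = (1 + Z)²)
(-19 + q(-2, -2))² = (-19 + (1 - 2)²)² = (-19 + (-1)²)² = (-19 + 1)² = (-18)² = 324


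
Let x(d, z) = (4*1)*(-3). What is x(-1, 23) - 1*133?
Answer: -145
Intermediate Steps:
x(d, z) = -12 (x(d, z) = 4*(-3) = -12)
x(-1, 23) - 1*133 = -12 - 1*133 = -12 - 133 = -145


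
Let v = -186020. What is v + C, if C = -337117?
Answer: -523137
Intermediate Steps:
v + C = -186020 - 337117 = -523137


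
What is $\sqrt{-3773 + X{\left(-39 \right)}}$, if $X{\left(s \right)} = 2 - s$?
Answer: $2 i \sqrt{933} \approx 61.09 i$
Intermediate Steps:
$\sqrt{-3773 + X{\left(-39 \right)}} = \sqrt{-3773 + \left(2 - -39\right)} = \sqrt{-3773 + \left(2 + 39\right)} = \sqrt{-3773 + 41} = \sqrt{-3732} = 2 i \sqrt{933}$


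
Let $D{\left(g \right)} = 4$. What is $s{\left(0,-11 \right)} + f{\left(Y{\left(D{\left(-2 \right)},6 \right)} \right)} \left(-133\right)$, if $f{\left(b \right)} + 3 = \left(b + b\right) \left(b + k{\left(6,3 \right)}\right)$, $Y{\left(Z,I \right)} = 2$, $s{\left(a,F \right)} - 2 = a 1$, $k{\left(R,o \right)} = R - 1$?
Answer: $-3323$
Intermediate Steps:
$k{\left(R,o \right)} = -1 + R$
$s{\left(a,F \right)} = 2 + a$ ($s{\left(a,F \right)} = 2 + a 1 = 2 + a$)
$f{\left(b \right)} = -3 + 2 b \left(5 + b\right)$ ($f{\left(b \right)} = -3 + \left(b + b\right) \left(b + \left(-1 + 6\right)\right) = -3 + 2 b \left(b + 5\right) = -3 + 2 b \left(5 + b\right)$)
$s{\left(0,-11 \right)} + f{\left(Y{\left(D{\left(-2 \right)},6 \right)} \right)} \left(-133\right) = \left(2 + 0\right) + \left(-3 + 2 \cdot 2^{2} + 10 \cdot 2\right) \left(-133\right) = 2 + \left(-3 + 2 \cdot 4 + 20\right) \left(-133\right) = 2 + \left(-3 + 8 + 20\right) \left(-133\right) = 2 + 25 \left(-133\right) = 2 - 3325 = -3323$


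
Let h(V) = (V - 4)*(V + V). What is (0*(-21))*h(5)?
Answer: 0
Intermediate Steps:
h(V) = 2*V*(-4 + V) (h(V) = (-4 + V)*(2*V) = 2*V*(-4 + V))
(0*(-21))*h(5) = (0*(-21))*(2*5*(-4 + 5)) = 0*(2*5*1) = 0*10 = 0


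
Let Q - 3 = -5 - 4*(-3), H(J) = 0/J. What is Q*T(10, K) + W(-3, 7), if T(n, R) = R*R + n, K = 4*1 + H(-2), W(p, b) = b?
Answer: 267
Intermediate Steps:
H(J) = 0
K = 4 (K = 4*1 + 0 = 4 + 0 = 4)
T(n, R) = n + R**2 (T(n, R) = R**2 + n = n + R**2)
Q = 10 (Q = 3 + (-5 - 4*(-3)) = 3 + (-5 + 12) = 3 + 7 = 10)
Q*T(10, K) + W(-3, 7) = 10*(10 + 4**2) + 7 = 10*(10 + 16) + 7 = 10*26 + 7 = 260 + 7 = 267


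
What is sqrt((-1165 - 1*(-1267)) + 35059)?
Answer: sqrt(35161) ≈ 187.51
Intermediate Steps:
sqrt((-1165 - 1*(-1267)) + 35059) = sqrt((-1165 + 1267) + 35059) = sqrt(102 + 35059) = sqrt(35161)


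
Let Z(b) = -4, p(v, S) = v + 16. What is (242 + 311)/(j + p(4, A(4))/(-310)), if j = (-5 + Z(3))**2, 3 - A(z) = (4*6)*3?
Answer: 17143/2509 ≈ 6.8326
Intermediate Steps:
A(z) = -69 (A(z) = 3 - 4*6*3 = 3 - 24*3 = 3 - 1*72 = 3 - 72 = -69)
p(v, S) = 16 + v
j = 81 (j = (-5 - 4)**2 = (-9)**2 = 81)
(242 + 311)/(j + p(4, A(4))/(-310)) = (242 + 311)/(81 + (16 + 4)/(-310)) = 553/(81 + 20*(-1/310)) = 553/(81 - 2/31) = 553/(2509/31) = 553*(31/2509) = 17143/2509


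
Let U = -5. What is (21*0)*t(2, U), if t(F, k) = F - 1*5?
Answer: 0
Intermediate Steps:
t(F, k) = -5 + F (t(F, k) = F - 5 = -5 + F)
(21*0)*t(2, U) = (21*0)*(-5 + 2) = 0*(-3) = 0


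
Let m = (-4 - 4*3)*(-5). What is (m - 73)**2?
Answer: 49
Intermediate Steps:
m = 80 (m = (-4 - 12)*(-5) = -16*(-5) = 80)
(m - 73)**2 = (80 - 73)**2 = 7**2 = 49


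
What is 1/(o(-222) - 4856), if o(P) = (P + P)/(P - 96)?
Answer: -53/257294 ≈ -0.00020599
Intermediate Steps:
o(P) = 2*P/(-96 + P) (o(P) = (2*P)/(-96 + P) = 2*P/(-96 + P))
1/(o(-222) - 4856) = 1/(2*(-222)/(-96 - 222) - 4856) = 1/(2*(-222)/(-318) - 4856) = 1/(2*(-222)*(-1/318) - 4856) = 1/(74/53 - 4856) = 1/(-257294/53) = -53/257294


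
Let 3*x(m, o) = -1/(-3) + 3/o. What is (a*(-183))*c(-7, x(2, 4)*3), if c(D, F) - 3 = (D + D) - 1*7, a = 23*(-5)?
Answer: -378810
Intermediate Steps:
a = -115
x(m, o) = ⅑ + 1/o (x(m, o) = (-1/(-3) + 3/o)/3 = (-1*(-⅓) + 3/o)/3 = (⅓ + 3/o)/3 = ⅑ + 1/o)
c(D, F) = -4 + 2*D (c(D, F) = 3 + ((D + D) - 1*7) = 3 + (2*D - 7) = 3 + (-7 + 2*D) = -4 + 2*D)
(a*(-183))*c(-7, x(2, 4)*3) = (-115*(-183))*(-4 + 2*(-7)) = 21045*(-4 - 14) = 21045*(-18) = -378810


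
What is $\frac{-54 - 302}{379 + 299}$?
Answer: $- \frac{178}{339} \approx -0.52507$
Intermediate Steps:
$\frac{-54 - 302}{379 + 299} = - \frac{356}{678} = \left(-356\right) \frac{1}{678} = - \frac{178}{339}$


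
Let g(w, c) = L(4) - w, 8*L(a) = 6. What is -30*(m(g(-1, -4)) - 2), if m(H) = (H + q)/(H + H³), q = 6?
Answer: 2484/91 ≈ 27.297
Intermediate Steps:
L(a) = ¾ (L(a) = (⅛)*6 = ¾)
g(w, c) = ¾ - w
m(H) = (6 + H)/(H + H³) (m(H) = (H + 6)/(H + H³) = (6 + H)/(H + H³))
-30*(m(g(-1, -4)) - 2) = -30*((6 + (¾ - 1*(-1)))/((¾ - 1*(-1)) + (¾ - 1*(-1))³) - 2) = -30*((6 + (¾ + 1))/((¾ + 1) + (¾ + 1)³) - 2) = -30*((6 + 7/4)/(7/4 + (7/4)³) - 2) = -30*((31/4)/(7/4 + 343/64) - 2) = -30*((31/4)/(455/64) - 2) = -30*((64/455)*(31/4) - 2) = -30*(496/455 - 2) = -30*(-414/455) = 2484/91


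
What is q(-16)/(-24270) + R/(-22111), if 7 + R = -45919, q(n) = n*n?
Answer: 554481802/268316985 ≈ 2.0665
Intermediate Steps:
q(n) = n²
R = -45926 (R = -7 - 45919 = -45926)
q(-16)/(-24270) + R/(-22111) = (-16)²/(-24270) - 45926/(-22111) = 256*(-1/24270) - 45926*(-1/22111) = -128/12135 + 45926/22111 = 554481802/268316985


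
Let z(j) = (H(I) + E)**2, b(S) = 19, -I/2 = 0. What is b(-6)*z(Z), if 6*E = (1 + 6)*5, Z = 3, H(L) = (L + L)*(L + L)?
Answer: 23275/36 ≈ 646.53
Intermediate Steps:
I = 0 (I = -2*0 = 0)
H(L) = 4*L**2 (H(L) = (2*L)*(2*L) = 4*L**2)
E = 35/6 (E = ((1 + 6)*5)/6 = (7*5)/6 = (1/6)*35 = 35/6 ≈ 5.8333)
z(j) = 1225/36 (z(j) = (4*0**2 + 35/6)**2 = (4*0 + 35/6)**2 = (0 + 35/6)**2 = (35/6)**2 = 1225/36)
b(-6)*z(Z) = 19*(1225/36) = 23275/36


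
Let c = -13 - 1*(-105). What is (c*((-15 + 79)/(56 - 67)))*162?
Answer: -953856/11 ≈ -86714.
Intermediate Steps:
c = 92 (c = -13 + 105 = 92)
(c*((-15 + 79)/(56 - 67)))*162 = (92*((-15 + 79)/(56 - 67)))*162 = (92*(64/(-11)))*162 = (92*(64*(-1/11)))*162 = (92*(-64/11))*162 = -5888/11*162 = -953856/11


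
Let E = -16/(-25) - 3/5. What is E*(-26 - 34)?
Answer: -12/5 ≈ -2.4000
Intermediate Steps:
E = 1/25 (E = -16*(-1/25) - 3*⅕ = 16/25 - ⅗ = 1/25 ≈ 0.040000)
E*(-26 - 34) = (-26 - 34)/25 = (1/25)*(-60) = -12/5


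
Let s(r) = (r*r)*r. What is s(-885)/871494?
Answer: -231051375/290498 ≈ -795.36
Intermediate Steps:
s(r) = r³ (s(r) = r²*r = r³)
s(-885)/871494 = (-885)³/871494 = -693154125*1/871494 = -231051375/290498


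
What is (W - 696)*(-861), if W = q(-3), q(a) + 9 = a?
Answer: 609588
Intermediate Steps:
q(a) = -9 + a
W = -12 (W = -9 - 3 = -12)
(W - 696)*(-861) = (-12 - 696)*(-861) = -708*(-861) = 609588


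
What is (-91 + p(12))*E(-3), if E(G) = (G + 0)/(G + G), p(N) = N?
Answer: -79/2 ≈ -39.500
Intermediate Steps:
E(G) = ½ (E(G) = G/((2*G)) = G*(1/(2*G)) = ½)
(-91 + p(12))*E(-3) = (-91 + 12)*(½) = -79*½ = -79/2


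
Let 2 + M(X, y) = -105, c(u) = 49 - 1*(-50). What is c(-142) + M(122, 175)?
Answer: -8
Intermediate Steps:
c(u) = 99 (c(u) = 49 + 50 = 99)
M(X, y) = -107 (M(X, y) = -2 - 105 = -107)
c(-142) + M(122, 175) = 99 - 107 = -8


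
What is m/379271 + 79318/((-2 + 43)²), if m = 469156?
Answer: 30871668414/637554551 ≈ 48.422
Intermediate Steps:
m/379271 + 79318/((-2 + 43)²) = 469156/379271 + 79318/((-2 + 43)²) = 469156*(1/379271) + 79318/(41²) = 469156/379271 + 79318/1681 = 30871668414/637554551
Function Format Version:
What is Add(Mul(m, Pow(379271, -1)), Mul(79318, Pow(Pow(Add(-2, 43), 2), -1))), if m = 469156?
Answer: Rational(30871668414, 637554551) ≈ 48.422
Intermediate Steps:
Add(Mul(m, Pow(379271, -1)), Mul(79318, Pow(Pow(Add(-2, 43), 2), -1))) = Add(Mul(469156, Pow(379271, -1)), Mul(79318, Pow(Pow(Add(-2, 43), 2), -1))) = Add(Mul(469156, Rational(1, 379271)), Mul(79318, Pow(Pow(41, 2), -1))) = Add(Rational(469156, 379271), Mul(79318, Pow(1681, -1))) = Add(Rational(469156, 379271), Mul(79318, Rational(1, 1681))) = Add(Rational(469156, 379271), Rational(79318, 1681)) = Rational(30871668414, 637554551)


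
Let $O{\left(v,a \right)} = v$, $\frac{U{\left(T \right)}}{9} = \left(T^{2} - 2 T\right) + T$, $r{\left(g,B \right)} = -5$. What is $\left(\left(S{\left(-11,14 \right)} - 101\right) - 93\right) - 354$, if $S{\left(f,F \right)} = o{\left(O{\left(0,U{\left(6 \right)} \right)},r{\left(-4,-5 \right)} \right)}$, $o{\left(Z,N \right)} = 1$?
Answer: $-547$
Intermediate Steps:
$U{\left(T \right)} = - 9 T + 9 T^{2}$ ($U{\left(T \right)} = 9 \left(\left(T^{2} - 2 T\right) + T\right) = 9 \left(T^{2} - T\right) = - 9 T + 9 T^{2}$)
$S{\left(f,F \right)} = 1$
$\left(\left(S{\left(-11,14 \right)} - 101\right) - 93\right) - 354 = \left(\left(1 - 101\right) - 93\right) - 354 = \left(-100 - 93\right) - 354 = -193 - 354 = -547$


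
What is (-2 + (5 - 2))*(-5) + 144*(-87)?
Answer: -12533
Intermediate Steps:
(-2 + (5 - 2))*(-5) + 144*(-87) = (-2 + 3)*(-5) - 12528 = 1*(-5) - 12528 = -5 - 12528 = -12533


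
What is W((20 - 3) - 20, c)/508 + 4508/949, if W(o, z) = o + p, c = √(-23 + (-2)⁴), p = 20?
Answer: 2306197/482092 ≈ 4.7837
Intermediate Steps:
c = I*√7 (c = √(-23 + 16) = √(-7) = I*√7 ≈ 2.6458*I)
W(o, z) = 20 + o (W(o, z) = o + 20 = 20 + o)
W((20 - 3) - 20, c)/508 + 4508/949 = (20 + ((20 - 3) - 20))/508 + 4508/949 = (20 + (17 - 20))*(1/508) + 4508*(1/949) = (20 - 3)*(1/508) + 4508/949 = 17*(1/508) + 4508/949 = 17/508 + 4508/949 = 2306197/482092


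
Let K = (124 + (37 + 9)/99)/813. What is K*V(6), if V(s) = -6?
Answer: -24644/26829 ≈ -0.91856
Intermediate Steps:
K = 12322/80487 (K = (124 + 46*(1/99))*(1/813) = (124 + 46/99)*(1/813) = (12322/99)*(1/813) = 12322/80487 ≈ 0.15309)
K*V(6) = (12322/80487)*(-6) = -24644/26829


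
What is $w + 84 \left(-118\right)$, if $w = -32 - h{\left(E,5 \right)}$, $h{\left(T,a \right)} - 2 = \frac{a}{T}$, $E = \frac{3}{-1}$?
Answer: $- \frac{29833}{3} \approx -9944.3$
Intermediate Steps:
$E = -3$ ($E = 3 \left(-1\right) = -3$)
$h{\left(T,a \right)} = 2 + \frac{a}{T}$
$w = - \frac{97}{3}$ ($w = -32 - \left(2 + \frac{5}{-3}\right) = -32 - \left(2 + 5 \left(- \frac{1}{3}\right)\right) = -32 - \left(2 - \frac{5}{3}\right) = -32 - \frac{1}{3} = - \frac{97}{3} \approx -32.333$)
$w + 84 \left(-118\right) = - \frac{97}{3} + 84 \left(-118\right) = - \frac{97}{3} - 9912 = - \frac{29833}{3}$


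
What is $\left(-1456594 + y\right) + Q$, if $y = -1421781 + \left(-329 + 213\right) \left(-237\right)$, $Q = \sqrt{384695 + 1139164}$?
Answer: $-2850883 + \sqrt{1523859} \approx -2.8496 \cdot 10^{6}$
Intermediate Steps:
$Q = \sqrt{1523859} \approx 1234.4$
$y = -1394289$ ($y = -1421781 - -27492 = -1421781 + 27492 = -1394289$)
$\left(-1456594 + y\right) + Q = \left(-1456594 - 1394289\right) + \sqrt{1523859} = -2850883 + \sqrt{1523859}$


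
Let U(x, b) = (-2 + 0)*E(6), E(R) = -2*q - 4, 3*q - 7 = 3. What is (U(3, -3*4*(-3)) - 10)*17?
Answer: 578/3 ≈ 192.67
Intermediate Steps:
q = 10/3 (q = 7/3 + (⅓)*3 = 7/3 + 1 = 10/3 ≈ 3.3333)
E(R) = -32/3 (E(R) = -2*10/3 - 4 = -20/3 - 4 = -32/3)
U(x, b) = 64/3 (U(x, b) = (-2 + 0)*(-32/3) = -2*(-32/3) = 64/3)
(U(3, -3*4*(-3)) - 10)*17 = (64/3 - 10)*17 = (34/3)*17 = 578/3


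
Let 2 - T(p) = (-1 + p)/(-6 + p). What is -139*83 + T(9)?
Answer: -34613/3 ≈ -11538.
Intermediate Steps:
T(p) = 2 - (-1 + p)/(-6 + p)
-139*83 + T(9) = -139*83 + (-11 + 9)/(-6 + 9) = -11537 - 2/3 = -11537 + (⅓)*(-2) = -11537 - ⅔ = -34613/3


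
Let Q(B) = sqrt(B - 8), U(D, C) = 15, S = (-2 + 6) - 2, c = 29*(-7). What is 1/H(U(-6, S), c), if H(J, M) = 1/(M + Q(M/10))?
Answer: -203 + I*sqrt(2830)/10 ≈ -203.0 + 5.3198*I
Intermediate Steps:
c = -203
S = 2 (S = 4 - 2 = 2)
Q(B) = sqrt(-8 + B)
H(J, M) = 1/(M + sqrt(-8 + M/10))
1/H(U(-6, S), c) = 1/(10/(10*(-203) + sqrt(10)*sqrt(-80 - 203))) = 1/(10/(-2030 + sqrt(10)*sqrt(-283))) = 1/(10/(-2030 + sqrt(10)*(I*sqrt(283)))) = 1/(10/(-2030 + I*sqrt(2830))) = -203 + I*sqrt(2830)/10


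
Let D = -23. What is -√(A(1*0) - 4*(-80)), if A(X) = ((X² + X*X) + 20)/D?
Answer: -2*√42205/23 ≈ -17.864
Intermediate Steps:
A(X) = -20/23 - 2*X²/23 (A(X) = ((X² + X*X) + 20)/(-23) = ((X² + X²) + 20)*(-1/23) = (2*X² + 20)*(-1/23) = (20 + 2*X²)*(-1/23) = -20/23 - 2*X²/23)
-√(A(1*0) - 4*(-80)) = -√((-20/23 - 2*(1*0)²/23) - 4*(-80)) = -√((-20/23 - 2/23*0²) + 320) = -√((-20/23 - 2/23*0) + 320) = -√((-20/23 + 0) + 320) = -√(-20/23 + 320) = -√(7340/23) = -2*√42205/23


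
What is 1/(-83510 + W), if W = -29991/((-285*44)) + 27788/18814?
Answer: -39321260/3283566303901 ≈ -1.1975e-5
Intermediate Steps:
W = 152118699/39321260 (W = -29991/(-12540) + 27788*(1/18814) = -29991*(-1/12540) + 13894/9407 = 9997/4180 + 13894/9407 = 152118699/39321260 ≈ 3.8686)
1/(-83510 + W) = 1/(-83510 + 152118699/39321260) = 1/(-3283566303901/39321260) = -39321260/3283566303901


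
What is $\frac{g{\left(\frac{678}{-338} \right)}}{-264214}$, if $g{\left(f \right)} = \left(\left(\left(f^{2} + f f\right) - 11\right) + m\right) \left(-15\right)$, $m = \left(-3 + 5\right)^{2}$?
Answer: $\frac{448725}{7546216054} \approx 5.9464 \cdot 10^{-5}$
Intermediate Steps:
$m = 4$ ($m = 2^{2} = 4$)
$g{\left(f \right)} = 105 - 30 f^{2}$ ($g{\left(f \right)} = \left(\left(\left(f^{2} + f f\right) - 11\right) + 4\right) \left(-15\right) = \left(\left(\left(f^{2} + f^{2}\right) - 11\right) + 4\right) \left(-15\right) = \left(\left(2 f^{2} - 11\right) + 4\right) \left(-15\right) = \left(\left(-11 + 2 f^{2}\right) + 4\right) \left(-15\right) = \left(-7 + 2 f^{2}\right) \left(-15\right) = 105 - 30 f^{2}$)
$\frac{g{\left(\frac{678}{-338} \right)}}{-264214} = \frac{105 - 30 \left(\frac{678}{-338}\right)^{2}}{-264214} = \left(105 - 30 \left(678 \left(- \frac{1}{338}\right)\right)^{2}\right) \left(- \frac{1}{264214}\right) = \left(105 - 30 \left(- \frac{339}{169}\right)^{2}\right) \left(- \frac{1}{264214}\right) = \left(105 - \frac{3447630}{28561}\right) \left(- \frac{1}{264214}\right) = \left(- \frac{448725}{28561}\right) \left(- \frac{1}{264214}\right) = \frac{448725}{7546216054}$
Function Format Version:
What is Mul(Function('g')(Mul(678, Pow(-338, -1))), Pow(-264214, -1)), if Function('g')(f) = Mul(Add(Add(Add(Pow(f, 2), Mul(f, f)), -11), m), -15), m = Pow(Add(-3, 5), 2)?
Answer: Rational(448725, 7546216054) ≈ 5.9464e-5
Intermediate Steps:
m = 4 (m = Pow(2, 2) = 4)
Function('g')(f) = Add(105, Mul(-30, Pow(f, 2))) (Function('g')(f) = Mul(Add(Add(Add(Pow(f, 2), Mul(f, f)), -11), 4), -15) = Mul(Add(Add(Add(Pow(f, 2), Pow(f, 2)), -11), 4), -15) = Mul(Add(Add(Mul(2, Pow(f, 2)), -11), 4), -15) = Mul(Add(Add(-11, Mul(2, Pow(f, 2))), 4), -15) = Mul(Add(-7, Mul(2, Pow(f, 2))), -15) = Add(105, Mul(-30, Pow(f, 2))))
Mul(Function('g')(Mul(678, Pow(-338, -1))), Pow(-264214, -1)) = Mul(Add(105, Mul(-30, Pow(Mul(678, Pow(-338, -1)), 2))), Pow(-264214, -1)) = Mul(Add(105, Mul(-30, Pow(Mul(678, Rational(-1, 338)), 2))), Rational(-1, 264214)) = Mul(Add(105, Mul(-30, Pow(Rational(-339, 169), 2))), Rational(-1, 264214)) = Mul(Add(105, Mul(-30, Rational(114921, 28561))), Rational(-1, 264214)) = Mul(Add(105, Rational(-3447630, 28561)), Rational(-1, 264214)) = Mul(Rational(-448725, 28561), Rational(-1, 264214)) = Rational(448725, 7546216054)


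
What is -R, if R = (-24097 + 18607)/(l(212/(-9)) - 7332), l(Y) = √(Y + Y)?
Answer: -9056853/12095611 - 1647*I*√106/24191222 ≈ -0.74877 - 0.00070095*I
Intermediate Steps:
l(Y) = √2*√Y (l(Y) = √(2*Y) = √2*√Y)
R = -5490/(-7332 + 2*I*√106/3) (R = (-24097 + 18607)/(√2*√(212/(-9)) - 7332) = -5490/(√2*√(212*(-⅑)) - 7332) = -5490/(√2*√(-212/9) - 7332) = -5490/(√2*(2*I*√53/3) - 7332) = -5490/(2*I*√106/3 - 7332) = -5490/(-7332 + 2*I*√106/3) ≈ 0.74877 + 0.00070095*I)
-R = -(9056853/12095611 + 1647*I*√106/24191222) = -9056853/12095611 - 1647*I*√106/24191222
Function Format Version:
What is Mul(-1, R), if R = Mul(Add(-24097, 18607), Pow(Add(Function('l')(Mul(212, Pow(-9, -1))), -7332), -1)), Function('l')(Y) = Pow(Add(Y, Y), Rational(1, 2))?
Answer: Add(Rational(-9056853, 12095611), Mul(Rational(-1647, 24191222), I, Pow(106, Rational(1, 2)))) ≈ Add(-0.74877, Mul(-0.00070095, I))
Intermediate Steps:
Function('l')(Y) = Mul(Pow(2, Rational(1, 2)), Pow(Y, Rational(1, 2))) (Function('l')(Y) = Pow(Mul(2, Y), Rational(1, 2)) = Mul(Pow(2, Rational(1, 2)), Pow(Y, Rational(1, 2))))
R = Mul(-5490, Pow(Add(-7332, Mul(Rational(2, 3), I, Pow(106, Rational(1, 2)))), -1)) (R = Mul(Add(-24097, 18607), Pow(Add(Mul(Pow(2, Rational(1, 2)), Pow(Mul(212, Pow(-9, -1)), Rational(1, 2))), -7332), -1)) = Mul(-5490, Pow(Add(Mul(Pow(2, Rational(1, 2)), Pow(Mul(212, Rational(-1, 9)), Rational(1, 2))), -7332), -1)) = Mul(-5490, Pow(Add(Mul(Pow(2, Rational(1, 2)), Pow(Rational(-212, 9), Rational(1, 2))), -7332), -1)) = Mul(-5490, Pow(Add(Mul(Pow(2, Rational(1, 2)), Mul(Rational(2, 3), I, Pow(53, Rational(1, 2)))), -7332), -1)) = Mul(-5490, Pow(Add(Mul(Rational(2, 3), I, Pow(106, Rational(1, 2))), -7332), -1)) = Mul(-5490, Pow(Add(-7332, Mul(Rational(2, 3), I, Pow(106, Rational(1, 2)))), -1)) ≈ Add(0.74877, Mul(0.00070095, I)))
Mul(-1, R) = Mul(-1, Add(Rational(9056853, 12095611), Mul(Rational(1647, 24191222), I, Pow(106, Rational(1, 2))))) = Add(Rational(-9056853, 12095611), Mul(Rational(-1647, 24191222), I, Pow(106, Rational(1, 2))))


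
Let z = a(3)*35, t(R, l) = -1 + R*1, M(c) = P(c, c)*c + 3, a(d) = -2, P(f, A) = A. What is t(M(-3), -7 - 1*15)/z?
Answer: -11/70 ≈ -0.15714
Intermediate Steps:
M(c) = 3 + c**2 (M(c) = c*c + 3 = c**2 + 3 = 3 + c**2)
t(R, l) = -1 + R
z = -70 (z = -2*35 = -70)
t(M(-3), -7 - 1*15)/z = (-1 + (3 + (-3)**2))/(-70) = (-1 + (3 + 9))*(-1/70) = (-1 + 12)*(-1/70) = 11*(-1/70) = -11/70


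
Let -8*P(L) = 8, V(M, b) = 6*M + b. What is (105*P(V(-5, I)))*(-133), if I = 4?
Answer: 13965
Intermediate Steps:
V(M, b) = b + 6*M
P(L) = -1 (P(L) = -⅛*8 = -1)
(105*P(V(-5, I)))*(-133) = (105*(-1))*(-133) = -105*(-133) = 13965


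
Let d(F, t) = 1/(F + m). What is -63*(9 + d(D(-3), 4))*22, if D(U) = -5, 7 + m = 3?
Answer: -12320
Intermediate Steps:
m = -4 (m = -7 + 3 = -4)
d(F, t) = 1/(-4 + F) (d(F, t) = 1/(F - 4) = 1/(-4 + F))
-63*(9 + d(D(-3), 4))*22 = -63*(9 + 1/(-4 - 5))*22 = -63*(9 + 1/(-9))*22 = -63*(9 - 1/9)*22 = -63*80/9*22 = -560*22 = -12320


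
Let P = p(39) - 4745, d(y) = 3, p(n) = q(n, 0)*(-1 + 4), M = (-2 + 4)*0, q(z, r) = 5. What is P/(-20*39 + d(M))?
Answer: 4730/777 ≈ 6.0875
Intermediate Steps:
M = 0 (M = 2*0 = 0)
p(n) = 15 (p(n) = 5*(-1 + 4) = 5*3 = 15)
P = -4730 (P = 15 - 4745 = -4730)
P/(-20*39 + d(M)) = -4730/(-20*39 + 3) = -4730/(-780 + 3) = -4730/(-777) = -4730*(-1/777) = 4730/777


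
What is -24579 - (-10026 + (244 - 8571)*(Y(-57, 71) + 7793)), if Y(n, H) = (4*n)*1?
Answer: 62979202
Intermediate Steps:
Y(n, H) = 4*n
-24579 - (-10026 + (244 - 8571)*(Y(-57, 71) + 7793)) = -24579 - (-10026 + (244 - 8571)*(4*(-57) + 7793)) = -24579 - (-10026 - 8327*(-228 + 7793)) = -24579 - (-10026 - 8327*7565) = -24579 - (-10026 - 62993755) = -24579 - 1*(-63003781) = -24579 + 63003781 = 62979202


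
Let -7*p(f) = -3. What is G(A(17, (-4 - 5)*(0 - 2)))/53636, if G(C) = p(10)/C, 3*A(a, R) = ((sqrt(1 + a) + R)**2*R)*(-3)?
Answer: -19/11718607824 + sqrt(2)/1953101304 ≈ -8.9727e-10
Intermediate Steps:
p(f) = 3/7 (p(f) = -1/7*(-3) = 3/7)
A(a, R) = -R*(R + sqrt(1 + a))**2 (A(a, R) = (((sqrt(1 + a) + R)**2*R)*(-3))/3 = (((R + sqrt(1 + a))**2*R)*(-3))/3 = ((R*(R + sqrt(1 + a))**2)*(-3))/3 = (-3*R*(R + sqrt(1 + a))**2)/3 = -R*(R + sqrt(1 + a))**2)
G(C) = 3/(7*C)
G(A(17, (-4 - 5)*(0 - 2)))/53636 = (3/(7*((-(-4 - 5)*(0 - 2)*((-4 - 5)*(0 - 2) + sqrt(1 + 17))**2))))/53636 = (3/(7*((-(-9*(-2))*(-9*(-2) + sqrt(18))**2))))*(1/53636) = (3/(7*((-1*18*(18 + 3*sqrt(2))**2))))*(1/53636) = (3/(7*((-18*(18 + 3*sqrt(2))**2))))*(1/53636) = (3*(-1/(18*(18 + 3*sqrt(2))**2))/7)*(1/53636) = -1/(42*(18 + 3*sqrt(2))**2)*(1/53636) = -1/(2252712*(18 + 3*sqrt(2))**2)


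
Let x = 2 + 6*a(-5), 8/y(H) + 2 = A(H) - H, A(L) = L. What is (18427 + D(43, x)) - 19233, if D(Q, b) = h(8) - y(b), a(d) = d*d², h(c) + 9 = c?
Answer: -803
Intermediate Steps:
h(c) = -9 + c
y(H) = -4 (y(H) = 8/(-2 + (H - H)) = 8/(-2 + 0) = 8/(-2) = 8*(-½) = -4)
a(d) = d³
x = -748 (x = 2 + 6*(-5)³ = 2 + 6*(-125) = 2 - 750 = -748)
D(Q, b) = 3 (D(Q, b) = (-9 + 8) - 1*(-4) = -1 + 4 = 3)
(18427 + D(43, x)) - 19233 = (18427 + 3) - 19233 = 18430 - 19233 = -803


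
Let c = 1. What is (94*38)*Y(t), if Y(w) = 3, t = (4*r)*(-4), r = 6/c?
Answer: 10716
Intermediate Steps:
r = 6 (r = 6/1 = 6*1 = 6)
t = -96 (t = (4*6)*(-4) = 24*(-4) = -96)
(94*38)*Y(t) = (94*38)*3 = 3572*3 = 10716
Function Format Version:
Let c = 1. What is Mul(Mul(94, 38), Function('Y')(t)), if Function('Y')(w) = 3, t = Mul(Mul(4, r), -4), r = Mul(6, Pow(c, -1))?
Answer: 10716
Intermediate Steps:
r = 6 (r = Mul(6, Pow(1, -1)) = Mul(6, 1) = 6)
t = -96 (t = Mul(Mul(4, 6), -4) = Mul(24, -4) = -96)
Mul(Mul(94, 38), Function('Y')(t)) = Mul(Mul(94, 38), 3) = Mul(3572, 3) = 10716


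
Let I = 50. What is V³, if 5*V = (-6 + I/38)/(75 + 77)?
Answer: -704969/3010936384000 ≈ -2.3414e-7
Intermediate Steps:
V = -89/14440 (V = ((-6 + 50/38)/(75 + 77))/5 = ((-6 + 50*(1/38))/152)/5 = ((-6 + 25/19)*(1/152))/5 = (-89/19*1/152)/5 = (⅕)*(-89/2888) = -89/14440 ≈ -0.0061634)
V³ = (-89/14440)³ = -704969/3010936384000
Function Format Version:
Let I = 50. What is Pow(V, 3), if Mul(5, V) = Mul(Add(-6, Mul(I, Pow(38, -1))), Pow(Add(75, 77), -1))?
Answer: Rational(-704969, 3010936384000) ≈ -2.3414e-7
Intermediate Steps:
V = Rational(-89, 14440) (V = Mul(Rational(1, 5), Mul(Add(-6, Mul(50, Pow(38, -1))), Pow(Add(75, 77), -1))) = Mul(Rational(1, 5), Mul(Add(-6, Mul(50, Rational(1, 38))), Pow(152, -1))) = Mul(Rational(1, 5), Mul(Add(-6, Rational(25, 19)), Rational(1, 152))) = Mul(Rational(1, 5), Mul(Rational(-89, 19), Rational(1, 152))) = Mul(Rational(1, 5), Rational(-89, 2888)) = Rational(-89, 14440) ≈ -0.0061634)
Pow(V, 3) = Pow(Rational(-89, 14440), 3) = Rational(-704969, 3010936384000)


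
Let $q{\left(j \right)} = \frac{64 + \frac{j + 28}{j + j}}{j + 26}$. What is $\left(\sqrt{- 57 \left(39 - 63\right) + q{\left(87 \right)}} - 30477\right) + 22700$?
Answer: $-7777 + \frac{\sqrt{529082142954}}{19662} \approx -7740.0$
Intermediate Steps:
$q{\left(j \right)} = \frac{64 + \frac{28 + j}{2 j}}{26 + j}$
$\left(\sqrt{- 57 \left(39 - 63\right) + q{\left(87 \right)}} - 30477\right) + 22700 = \left(\sqrt{- 57 \left(39 - 63\right) + \frac{28 + 129 \cdot 87}{2 \cdot 87 \left(26 + 87\right)}} - 30477\right) + 22700 = \left(\sqrt{\left(-57\right) \left(-24\right) + \frac{1}{2} \cdot \frac{1}{87} \cdot \frac{1}{113} \left(28 + 11223\right)} - 30477\right) + 22700 = \left(\sqrt{1368 + \frac{1}{2} \cdot \frac{1}{87} \cdot \frac{1}{113} \cdot 11251} - 30477\right) + 22700 = \left(\sqrt{1368 + \frac{11251}{19662}} - 30477\right) + 22700 = \left(\sqrt{\frac{26908867}{19662}} - 30477\right) + 22700 = \left(\frac{\sqrt{529082142954}}{19662} - 30477\right) + 22700 = \left(-30477 + \frac{\sqrt{529082142954}}{19662}\right) + 22700 = -7777 + \frac{\sqrt{529082142954}}{19662}$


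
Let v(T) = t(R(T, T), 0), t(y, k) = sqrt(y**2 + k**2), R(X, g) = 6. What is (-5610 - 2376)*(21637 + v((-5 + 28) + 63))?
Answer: -172840998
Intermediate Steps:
t(y, k) = sqrt(k**2 + y**2)
v(T) = 6 (v(T) = sqrt(0**2 + 6**2) = sqrt(0 + 36) = sqrt(36) = 6)
(-5610 - 2376)*(21637 + v((-5 + 28) + 63)) = (-5610 - 2376)*(21637 + 6) = -7986*21643 = -172840998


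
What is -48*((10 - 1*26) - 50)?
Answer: 3168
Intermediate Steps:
-48*((10 - 1*26) - 50) = -48*((10 - 26) - 50) = -48*(-16 - 50) = -48*(-66) = 3168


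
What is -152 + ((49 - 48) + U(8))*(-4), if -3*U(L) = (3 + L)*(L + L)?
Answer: 236/3 ≈ 78.667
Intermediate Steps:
U(L) = -2*L*(3 + L)/3 (U(L) = -(3 + L)*(L + L)/3 = -(3 + L)*2*L/3 = -2*L*(3 + L)/3)
-152 + ((49 - 48) + U(8))*(-4) = -152 + ((49 - 48) - ⅔*8*(3 + 8))*(-4) = -152 + (1 - ⅔*8*11)*(-4) = -152 + (1 - 176/3)*(-4) = -152 - 173/3*(-4) = -152 + 692/3 = 236/3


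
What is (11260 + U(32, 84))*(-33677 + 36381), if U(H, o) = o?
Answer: 30674176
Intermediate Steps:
(11260 + U(32, 84))*(-33677 + 36381) = (11260 + 84)*(-33677 + 36381) = 11344*2704 = 30674176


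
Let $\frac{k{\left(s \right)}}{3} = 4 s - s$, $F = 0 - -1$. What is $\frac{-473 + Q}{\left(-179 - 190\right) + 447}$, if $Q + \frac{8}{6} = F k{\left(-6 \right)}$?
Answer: $- \frac{1585}{234} \approx -6.7735$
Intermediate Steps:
$F = 1$ ($F = 0 + 1 = 1$)
$k{\left(s \right)} = 9 s$ ($k{\left(s \right)} = 3 \left(4 s - s\right) = 3 \cdot 3 s = 9 s$)
$Q = - \frac{166}{3}$ ($Q = - \frac{4}{3} + 1 \cdot 9 \left(-6\right) = - \frac{4}{3} + 1 \left(-54\right) = - \frac{4}{3} - 54 = - \frac{166}{3} \approx -55.333$)
$\frac{-473 + Q}{\left(-179 - 190\right) + 447} = \frac{-473 - \frac{166}{3}}{\left(-179 - 190\right) + 447} = - \frac{1585}{3 \left(-369 + 447\right)} = - \frac{1585}{3 \cdot 78} = \left(- \frac{1585}{3}\right) \frac{1}{78} = - \frac{1585}{234}$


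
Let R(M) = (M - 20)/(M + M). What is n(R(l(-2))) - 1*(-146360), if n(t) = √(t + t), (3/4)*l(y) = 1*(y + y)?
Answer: 146360 + √19/2 ≈ 1.4636e+5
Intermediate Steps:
l(y) = 8*y/3 (l(y) = 4*(1*(y + y))/3 = 4*(1*(2*y))/3 = 4*(2*y)/3 = 8*y/3)
R(M) = (-20 + M)/(2*M) (R(M) = (-20 + M)/((2*M)) = (-20 + M)*(1/(2*M)) = (-20 + M)/(2*M))
n(t) = √2*√t (n(t) = √(2*t) = √2*√t)
n(R(l(-2))) - 1*(-146360) = √2*√((-20 + (8/3)*(-2))/(2*(((8/3)*(-2))))) - 1*(-146360) = √2*√((-20 - 16/3)/(2*(-16/3))) + 146360 = √2*√((½)*(-3/16)*(-76/3)) + 146360 = √2*√(19/8) + 146360 = √2*(√38/4) + 146360 = √19/2 + 146360 = 146360 + √19/2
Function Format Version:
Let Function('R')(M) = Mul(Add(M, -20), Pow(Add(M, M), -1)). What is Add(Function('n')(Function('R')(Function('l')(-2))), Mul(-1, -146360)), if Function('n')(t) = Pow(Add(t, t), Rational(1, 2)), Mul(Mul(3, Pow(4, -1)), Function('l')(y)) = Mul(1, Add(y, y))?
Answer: Add(146360, Mul(Rational(1, 2), Pow(19, Rational(1, 2)))) ≈ 1.4636e+5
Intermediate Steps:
Function('l')(y) = Mul(Rational(8, 3), y) (Function('l')(y) = Mul(Rational(4, 3), Mul(1, Add(y, y))) = Mul(Rational(4, 3), Mul(1, Mul(2, y))) = Mul(Rational(4, 3), Mul(2, y)) = Mul(Rational(8, 3), y))
Function('R')(M) = Mul(Rational(1, 2), Pow(M, -1), Add(-20, M)) (Function('R')(M) = Mul(Add(-20, M), Pow(Mul(2, M), -1)) = Mul(Add(-20, M), Mul(Rational(1, 2), Pow(M, -1))) = Mul(Rational(1, 2), Pow(M, -1), Add(-20, M)))
Function('n')(t) = Mul(Pow(2, Rational(1, 2)), Pow(t, Rational(1, 2))) (Function('n')(t) = Pow(Mul(2, t), Rational(1, 2)) = Mul(Pow(2, Rational(1, 2)), Pow(t, Rational(1, 2))))
Add(Function('n')(Function('R')(Function('l')(-2))), Mul(-1, -146360)) = Add(Mul(Pow(2, Rational(1, 2)), Pow(Mul(Rational(1, 2), Pow(Mul(Rational(8, 3), -2), -1), Add(-20, Mul(Rational(8, 3), -2))), Rational(1, 2))), Mul(-1, -146360)) = Add(Mul(Pow(2, Rational(1, 2)), Pow(Mul(Rational(1, 2), Pow(Rational(-16, 3), -1), Add(-20, Rational(-16, 3))), Rational(1, 2))), 146360) = Add(Mul(Pow(2, Rational(1, 2)), Pow(Mul(Rational(1, 2), Rational(-3, 16), Rational(-76, 3)), Rational(1, 2))), 146360) = Add(Mul(Pow(2, Rational(1, 2)), Pow(Rational(19, 8), Rational(1, 2))), 146360) = Add(Mul(Pow(2, Rational(1, 2)), Mul(Rational(1, 4), Pow(38, Rational(1, 2)))), 146360) = Add(Mul(Rational(1, 2), Pow(19, Rational(1, 2))), 146360) = Add(146360, Mul(Rational(1, 2), Pow(19, Rational(1, 2))))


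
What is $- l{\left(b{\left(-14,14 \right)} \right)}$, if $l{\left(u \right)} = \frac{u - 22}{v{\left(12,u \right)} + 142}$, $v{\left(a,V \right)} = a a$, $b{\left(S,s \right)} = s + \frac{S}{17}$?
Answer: $\frac{75}{2431} \approx 0.030852$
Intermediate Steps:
$b{\left(S,s \right)} = s + \frac{S}{17}$ ($b{\left(S,s \right)} = s + S \frac{1}{17} = s + \frac{S}{17}$)
$v{\left(a,V \right)} = a^{2}$
$l{\left(u \right)} = - \frac{1}{13} + \frac{u}{286}$ ($l{\left(u \right)} = \frac{u - 22}{12^{2} + 142} = \frac{-22 + u}{144 + 142} = \frac{-22 + u}{286} = \left(-22 + u\right) \frac{1}{286} = - \frac{1}{13} + \frac{u}{286}$)
$- l{\left(b{\left(-14,14 \right)} \right)} = - (- \frac{1}{13} + \frac{14 + \frac{1}{17} \left(-14\right)}{286}) = - (- \frac{1}{13} + \frac{14 - \frac{14}{17}}{286}) = - (- \frac{1}{13} + \frac{1}{286} \cdot \frac{224}{17}) = - (- \frac{1}{13} + \frac{112}{2431}) = \left(-1\right) \left(- \frac{75}{2431}\right) = \frac{75}{2431}$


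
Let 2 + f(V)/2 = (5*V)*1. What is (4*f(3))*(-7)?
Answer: -728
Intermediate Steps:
f(V) = -4 + 10*V (f(V) = -4 + 2*((5*V)*1) = -4 + 2*(5*V) = -4 + 10*V)
(4*f(3))*(-7) = (4*(-4 + 10*3))*(-7) = (4*(-4 + 30))*(-7) = (4*26)*(-7) = 104*(-7) = -728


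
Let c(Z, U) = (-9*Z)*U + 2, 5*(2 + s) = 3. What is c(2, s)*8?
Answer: 1088/5 ≈ 217.60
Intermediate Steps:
s = -7/5 (s = -2 + (⅕)*3 = -2 + ⅗ = -7/5 ≈ -1.4000)
c(Z, U) = 2 - 9*U*Z (c(Z, U) = -9*U*Z + 2 = 2 - 9*U*Z)
c(2, s)*8 = (2 - 9*(-7/5)*2)*8 = (2 + 126/5)*8 = (136/5)*8 = 1088/5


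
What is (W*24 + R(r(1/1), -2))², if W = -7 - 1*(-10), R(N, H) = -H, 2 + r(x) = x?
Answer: 5476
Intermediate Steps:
r(x) = -2 + x
W = 3 (W = -7 + 10 = 3)
(W*24 + R(r(1/1), -2))² = (3*24 - 1*(-2))² = (72 + 2)² = 74² = 5476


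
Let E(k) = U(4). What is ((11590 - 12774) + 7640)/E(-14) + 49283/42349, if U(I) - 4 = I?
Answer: 34224926/42349 ≈ 808.16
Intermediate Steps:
U(I) = 4 + I
E(k) = 8 (E(k) = 4 + 4 = 8)
((11590 - 12774) + 7640)/E(-14) + 49283/42349 = ((11590 - 12774) + 7640)/8 + 49283/42349 = (-1184 + 7640)*(⅛) + 49283*(1/42349) = 6456*(⅛) + 49283/42349 = 807 + 49283/42349 = 34224926/42349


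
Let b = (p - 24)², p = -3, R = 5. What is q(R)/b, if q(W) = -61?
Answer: -61/729 ≈ -0.083676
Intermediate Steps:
b = 729 (b = (-3 - 24)² = (-27)² = 729)
q(R)/b = -61/729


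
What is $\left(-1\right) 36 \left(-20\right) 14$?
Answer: $10080$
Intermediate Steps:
$\left(-1\right) 36 \left(-20\right) 14 = \left(-36\right) \left(-20\right) 14 = 720 \cdot 14 = 10080$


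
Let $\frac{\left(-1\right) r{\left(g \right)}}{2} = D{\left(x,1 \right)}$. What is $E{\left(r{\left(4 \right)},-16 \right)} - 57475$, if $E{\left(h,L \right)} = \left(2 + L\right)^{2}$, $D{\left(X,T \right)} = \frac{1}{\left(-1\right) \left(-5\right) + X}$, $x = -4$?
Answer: $-57279$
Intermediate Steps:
$D{\left(X,T \right)} = \frac{1}{5 + X}$
$r{\left(g \right)} = -2$ ($r{\left(g \right)} = - \frac{2}{5 - 4} = - \frac{2}{1} = \left(-2\right) 1 = -2$)
$E{\left(r{\left(4 \right)},-16 \right)} - 57475 = \left(2 - 16\right)^{2} - 57475 = \left(-14\right)^{2} - 57475 = 196 - 57475 = -57279$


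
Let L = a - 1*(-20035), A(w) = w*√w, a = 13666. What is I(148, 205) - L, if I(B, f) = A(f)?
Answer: -33701 + 205*√205 ≈ -30766.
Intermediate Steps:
A(w) = w^(3/2)
I(B, f) = f^(3/2)
L = 33701 (L = 13666 - 1*(-20035) = 13666 + 20035 = 33701)
I(148, 205) - L = 205^(3/2) - 1*33701 = 205*√205 - 33701 = -33701 + 205*√205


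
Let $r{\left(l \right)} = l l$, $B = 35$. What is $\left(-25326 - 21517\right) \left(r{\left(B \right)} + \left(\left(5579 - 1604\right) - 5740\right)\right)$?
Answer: $25295220$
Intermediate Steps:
$r{\left(l \right)} = l^{2}$
$\left(-25326 - 21517\right) \left(r{\left(B \right)} + \left(\left(5579 - 1604\right) - 5740\right)\right) = \left(-25326 - 21517\right) \left(35^{2} + \left(\left(5579 - 1604\right) - 5740\right)\right) = - 46843 \left(1225 + \left(3975 - 5740\right)\right) = - 46843 \left(1225 - 1765\right) = \left(-46843\right) \left(-540\right) = 25295220$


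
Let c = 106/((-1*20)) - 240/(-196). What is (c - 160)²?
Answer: 6463677609/240100 ≈ 26921.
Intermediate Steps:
c = -1997/490 (c = 106/(-20) - 240*(-1/196) = 106*(-1/20) + 60/49 = -53/10 + 60/49 = -1997/490 ≈ -4.0755)
(c - 160)² = (-1997/490 - 160)² = (-80397/490)² = 6463677609/240100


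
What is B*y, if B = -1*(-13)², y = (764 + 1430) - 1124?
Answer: -180830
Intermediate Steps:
y = 1070 (y = 2194 - 1124 = 1070)
B = -169 (B = -1*169 = -169)
B*y = -169*1070 = -180830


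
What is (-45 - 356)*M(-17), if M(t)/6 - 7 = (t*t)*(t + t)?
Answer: 23624514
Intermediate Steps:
M(t) = 42 + 12*t³ (M(t) = 42 + 6*((t*t)*(t + t)) = 42 + 6*(t²*(2*t)) = 42 + 6*(2*t³) = 42 + 12*t³)
(-45 - 356)*M(-17) = (-45 - 356)*(42 + 12*(-17)³) = -401*(42 + 12*(-4913)) = -401*(42 - 58956) = -401*(-58914) = 23624514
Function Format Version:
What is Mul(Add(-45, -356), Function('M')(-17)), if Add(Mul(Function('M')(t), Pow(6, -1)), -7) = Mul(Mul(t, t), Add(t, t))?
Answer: 23624514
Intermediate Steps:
Function('M')(t) = Add(42, Mul(12, Pow(t, 3))) (Function('M')(t) = Add(42, Mul(6, Mul(Mul(t, t), Add(t, t)))) = Add(42, Mul(6, Mul(Pow(t, 2), Mul(2, t)))) = Add(42, Mul(6, Mul(2, Pow(t, 3)))) = Add(42, Mul(12, Pow(t, 3))))
Mul(Add(-45, -356), Function('M')(-17)) = Mul(Add(-45, -356), Add(42, Mul(12, Pow(-17, 3)))) = Mul(-401, Add(42, Mul(12, -4913))) = Mul(-401, Add(42, -58956)) = Mul(-401, -58914) = 23624514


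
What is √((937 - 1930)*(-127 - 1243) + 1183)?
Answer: √1361593 ≈ 1166.9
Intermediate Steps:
√((937 - 1930)*(-127 - 1243) + 1183) = √(-993*(-1370) + 1183) = √(1360410 + 1183) = √1361593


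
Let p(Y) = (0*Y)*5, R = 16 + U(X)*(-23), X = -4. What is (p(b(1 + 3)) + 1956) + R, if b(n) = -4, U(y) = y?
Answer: 2064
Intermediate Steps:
R = 108 (R = 16 - 4*(-23) = 16 + 92 = 108)
p(Y) = 0 (p(Y) = 0*5 = 0)
(p(b(1 + 3)) + 1956) + R = (0 + 1956) + 108 = 1956 + 108 = 2064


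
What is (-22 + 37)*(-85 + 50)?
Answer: -525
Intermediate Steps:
(-22 + 37)*(-85 + 50) = 15*(-35) = -525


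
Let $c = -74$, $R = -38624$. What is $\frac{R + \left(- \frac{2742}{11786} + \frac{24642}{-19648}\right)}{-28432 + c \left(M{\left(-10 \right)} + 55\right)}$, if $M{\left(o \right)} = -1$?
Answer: $\frac{2236138819525}{1877348756096} \approx 1.1911$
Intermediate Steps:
$\frac{R + \left(- \frac{2742}{11786} + \frac{24642}{-19648}\right)}{-28432 + c \left(M{\left(-10 \right)} + 55\right)} = \frac{-38624 + \left(- \frac{2742}{11786} + \frac{24642}{-19648}\right)}{-28432 - 74 \left(-1 + 55\right)} = \frac{-38624 + \left(\left(-2742\right) \frac{1}{11786} + 24642 \left(- \frac{1}{19648}\right)\right)}{-28432 - 3996} = \frac{-38624 - \frac{86076357}{57892832}}{-28432 - 3996} = \frac{-38624 - \frac{86076357}{57892832}}{-32428} = \left(- \frac{2236138819525}{57892832}\right) \left(- \frac{1}{32428}\right) = \frac{2236138819525}{1877348756096}$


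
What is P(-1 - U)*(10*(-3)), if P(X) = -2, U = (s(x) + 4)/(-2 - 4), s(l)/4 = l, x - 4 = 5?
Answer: 60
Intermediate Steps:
x = 9 (x = 4 + 5 = 9)
s(l) = 4*l
U = -20/3 (U = (4*9 + 4)/(-2 - 4) = (36 + 4)/(-6) = 40*(-⅙) = -20/3 ≈ -6.6667)
P(-1 - U)*(10*(-3)) = -20*(-3) = -2*(-30) = 60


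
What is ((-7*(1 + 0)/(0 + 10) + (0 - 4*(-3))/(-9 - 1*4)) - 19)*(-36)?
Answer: 48258/65 ≈ 742.43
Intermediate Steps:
((-7*(1 + 0)/(0 + 10) + (0 - 4*(-3))/(-9 - 1*4)) - 19)*(-36) = ((-7/(10/1) + (0 + 12)/(-9 - 4)) - 19)*(-36) = ((-7/(10*1) + 12/(-13)) - 19)*(-36) = ((-7/10 + 12*(-1/13)) - 19)*(-36) = ((-7*⅒ - 12/13) - 19)*(-36) = ((-7/10 - 12/13) - 19)*(-36) = (-211/130 - 19)*(-36) = -2681/130*(-36) = 48258/65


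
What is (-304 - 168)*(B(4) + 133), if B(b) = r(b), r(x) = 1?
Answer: -63248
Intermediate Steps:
B(b) = 1
(-304 - 168)*(B(4) + 133) = (-304 - 168)*(1 + 133) = -472*134 = -63248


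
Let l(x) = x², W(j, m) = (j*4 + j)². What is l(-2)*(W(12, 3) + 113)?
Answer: 14852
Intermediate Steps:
W(j, m) = 25*j² (W(j, m) = (4*j + j)² = (5*j)² = 25*j²)
l(-2)*(W(12, 3) + 113) = (-2)²*(25*12² + 113) = 4*(25*144 + 113) = 4*(3600 + 113) = 4*3713 = 14852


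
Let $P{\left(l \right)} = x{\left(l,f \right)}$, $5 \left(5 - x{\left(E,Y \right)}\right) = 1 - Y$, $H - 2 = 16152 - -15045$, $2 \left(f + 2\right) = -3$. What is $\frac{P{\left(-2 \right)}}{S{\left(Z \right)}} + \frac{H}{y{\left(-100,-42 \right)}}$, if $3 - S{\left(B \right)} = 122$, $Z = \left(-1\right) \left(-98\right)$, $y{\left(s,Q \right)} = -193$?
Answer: $- \frac{37134723}{229670} \approx -161.69$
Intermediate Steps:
$f = - \frac{7}{2}$ ($f = -2 + \frac{1}{2} \left(-3\right) = -2 - \frac{3}{2} = - \frac{7}{2} \approx -3.5$)
$Z = 98$
$S{\left(B \right)} = -119$ ($S{\left(B \right)} = 3 - 122 = -119$)
$H = 31199$ ($H = 2 + \left(16152 - -15045\right) = 2 + \left(16152 + 15045\right) = 2 + 31197 = 31199$)
$x{\left(E,Y \right)} = \frac{24}{5} + \frac{Y}{5}$ ($x{\left(E,Y \right)} = 5 - \frac{1 - Y}{5} = 5 + \left(- \frac{1}{5} + \frac{Y}{5}\right) = \frac{24}{5} + \frac{Y}{5}$)
$P{\left(l \right)} = \frac{41}{10}$ ($P{\left(l \right)} = \frac{24}{5} + \frac{1}{5} \left(- \frac{7}{2}\right) = \frac{24}{5} - \frac{7}{10} = \frac{41}{10}$)
$\frac{P{\left(-2 \right)}}{S{\left(Z \right)}} + \frac{H}{y{\left(-100,-42 \right)}} = \frac{41}{10 \left(-119\right)} + \frac{31199}{-193} = \frac{41}{10} \left(- \frac{1}{119}\right) + 31199 \left(- \frac{1}{193}\right) = - \frac{41}{1190} - \frac{31199}{193} = - \frac{37134723}{229670}$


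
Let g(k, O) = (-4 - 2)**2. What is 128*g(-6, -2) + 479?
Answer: 5087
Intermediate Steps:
g(k, O) = 36 (g(k, O) = (-6)**2 = 36)
128*g(-6, -2) + 479 = 128*36 + 479 = 4608 + 479 = 5087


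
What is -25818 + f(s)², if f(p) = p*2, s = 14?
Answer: -25034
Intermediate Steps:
f(p) = 2*p
-25818 + f(s)² = -25818 + (2*14)² = -25818 + 28² = -25818 + 784 = -25034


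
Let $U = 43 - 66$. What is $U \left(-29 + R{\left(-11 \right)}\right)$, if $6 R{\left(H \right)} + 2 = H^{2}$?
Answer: $\frac{1265}{6} \approx 210.83$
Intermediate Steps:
$R{\left(H \right)} = - \frac{1}{3} + \frac{H^{2}}{6}$
$U = -23$ ($U = 43 - 66 = -23$)
$U \left(-29 + R{\left(-11 \right)}\right) = - 23 \left(-29 - \left(\frac{1}{3} - \frac{\left(-11\right)^{2}}{6}\right)\right) = - 23 \left(-29 + \left(- \frac{1}{3} + \frac{1}{6} \cdot 121\right)\right) = - 23 \left(-29 + \left(- \frac{1}{3} + \frac{121}{6}\right)\right) = - 23 \left(-29 + \frac{119}{6}\right) = \left(-23\right) \left(- \frac{55}{6}\right) = \frac{1265}{6}$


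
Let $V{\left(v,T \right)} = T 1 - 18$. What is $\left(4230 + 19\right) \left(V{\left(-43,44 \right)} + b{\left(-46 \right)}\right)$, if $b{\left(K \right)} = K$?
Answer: $-84980$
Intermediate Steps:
$V{\left(v,T \right)} = -18 + T$ ($V{\left(v,T \right)} = T - 18 = -18 + T$)
$\left(4230 + 19\right) \left(V{\left(-43,44 \right)} + b{\left(-46 \right)}\right) = \left(4230 + 19\right) \left(\left(-18 + 44\right) - 46\right) = 4249 \left(26 - 46\right) = 4249 \left(-20\right) = -84980$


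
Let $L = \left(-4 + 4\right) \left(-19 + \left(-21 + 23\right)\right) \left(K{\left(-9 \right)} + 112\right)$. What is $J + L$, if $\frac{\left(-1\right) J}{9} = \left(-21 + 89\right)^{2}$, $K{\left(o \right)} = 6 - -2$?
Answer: $-41616$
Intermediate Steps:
$K{\left(o \right)} = 8$ ($K{\left(o \right)} = 6 + 2 = 8$)
$J = -41616$ ($J = - 9 \left(-21 + 89\right)^{2} = - 9 \cdot 68^{2} = \left(-9\right) 4624 = -41616$)
$L = 0$ ($L = \left(-4 + 4\right) \left(-19 + \left(-21 + 23\right)\right) \left(8 + 112\right) = 0 \left(-19 + 2\right) 120 = 0 \left(-17\right) 120 = 0 \cdot 120 = 0$)
$J + L = -41616 + 0 = -41616$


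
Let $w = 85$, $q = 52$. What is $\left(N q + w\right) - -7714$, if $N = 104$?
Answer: $13207$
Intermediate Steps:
$\left(N q + w\right) - -7714 = \left(104 \cdot 52 + 85\right) - -7714 = \left(5408 + 85\right) + 7714 = 5493 + 7714 = 13207$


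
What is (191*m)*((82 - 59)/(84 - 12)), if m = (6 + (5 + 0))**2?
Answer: 531553/72 ≈ 7382.7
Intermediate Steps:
m = 121 (m = (6 + 5)**2 = 11**2 = 121)
(191*m)*((82 - 59)/(84 - 12)) = (191*121)*((82 - 59)/(84 - 12)) = 23111*(23/72) = 531553/72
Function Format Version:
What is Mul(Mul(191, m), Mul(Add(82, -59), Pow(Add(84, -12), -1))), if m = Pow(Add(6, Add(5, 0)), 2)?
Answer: Rational(531553, 72) ≈ 7382.7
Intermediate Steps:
m = 121 (m = Pow(Add(6, 5), 2) = Pow(11, 2) = 121)
Mul(Mul(191, m), Mul(Add(82, -59), Pow(Add(84, -12), -1))) = Mul(Mul(191, 121), Mul(Add(82, -59), Pow(Add(84, -12), -1))) = Mul(23111, Mul(23, Pow(72, -1))) = Mul(23111, Mul(23, Rational(1, 72))) = Mul(23111, Rational(23, 72)) = Rational(531553, 72)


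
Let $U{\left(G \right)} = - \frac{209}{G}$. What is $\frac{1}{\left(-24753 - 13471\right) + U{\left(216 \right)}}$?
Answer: $- \frac{216}{8256593} \approx -2.6161 \cdot 10^{-5}$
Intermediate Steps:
$\frac{1}{\left(-24753 - 13471\right) + U{\left(216 \right)}} = \frac{1}{\left(-24753 - 13471\right) - \frac{209}{216}} = \frac{1}{-38224 - \frac{209}{216}} = \frac{1}{- \frac{8256593}{216}} = - \frac{216}{8256593}$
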